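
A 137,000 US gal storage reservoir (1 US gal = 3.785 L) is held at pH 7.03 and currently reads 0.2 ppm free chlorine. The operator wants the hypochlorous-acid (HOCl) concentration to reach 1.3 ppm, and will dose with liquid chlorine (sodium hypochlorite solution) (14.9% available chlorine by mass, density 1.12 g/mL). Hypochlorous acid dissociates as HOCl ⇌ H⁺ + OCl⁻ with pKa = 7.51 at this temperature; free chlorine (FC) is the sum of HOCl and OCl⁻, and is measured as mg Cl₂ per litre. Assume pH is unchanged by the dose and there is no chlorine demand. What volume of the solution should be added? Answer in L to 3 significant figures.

4.76 L

Volume: 137,000 US gal × 3.785 L/gal = 518,545 L.
[OCl⁻]/[HOCl] = 10^(pH − pKa) = 10^(7.03 − 7.51) = 0.3311; fraction as HOCl = 1/(1 + 0.3311) = 0.7512.
Free chlorine required for 1.3 ppm HOCl: 1.3 / 0.7512 = 1.73 ppm.
FC to add: 1.73 − 0.2 = 1.53 mg/L as Cl₂.
Cl₂ equivalent: 1.53 mg/L × 518,545 L = 793.6 g.
Product at 14.9% available Cl: 793.6 / 0.149 = 5326 g.
Volume: 5326 g ÷ 1.12 g/mL = 4756 mL.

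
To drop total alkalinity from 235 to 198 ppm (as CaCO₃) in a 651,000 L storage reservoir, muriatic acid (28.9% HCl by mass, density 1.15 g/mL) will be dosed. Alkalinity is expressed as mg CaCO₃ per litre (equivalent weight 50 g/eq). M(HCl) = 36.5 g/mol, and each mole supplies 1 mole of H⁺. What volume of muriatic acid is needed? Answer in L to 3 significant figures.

52.9 L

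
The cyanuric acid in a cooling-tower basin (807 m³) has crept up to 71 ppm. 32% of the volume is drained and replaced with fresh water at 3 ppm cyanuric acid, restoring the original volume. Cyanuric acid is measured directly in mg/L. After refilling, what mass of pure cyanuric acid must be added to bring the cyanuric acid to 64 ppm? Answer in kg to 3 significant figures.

11.9 kg

Volume: 807 m³ = 807,000 L.
After draining 32% and refilling: 71 × 0.68 + 3 × 0.32 = 49.24 ppm.
Deficit to target: 64 − 49.24 = 14.76 mg/L.
Mass: 14.76 mg/L × 807,000 L = 11,910 g cyanuric acid.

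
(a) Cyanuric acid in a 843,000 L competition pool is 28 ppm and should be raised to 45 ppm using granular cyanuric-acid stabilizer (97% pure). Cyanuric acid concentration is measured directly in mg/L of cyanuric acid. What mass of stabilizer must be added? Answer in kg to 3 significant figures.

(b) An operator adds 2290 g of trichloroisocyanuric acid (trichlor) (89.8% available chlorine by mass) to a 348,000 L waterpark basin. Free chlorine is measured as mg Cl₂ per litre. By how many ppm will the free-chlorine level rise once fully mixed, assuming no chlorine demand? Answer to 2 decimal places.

(a) CYA to add: (45 − 28) = 17 mg/L × 843,000 L = 14,330 g cyanuric acid.
(a) At 97% purity: 14,330 / 0.97 = 14,770 g product.

(b) Available chlorine delivered: 2290 g × 0.898 = 2056 g as Cl₂.
(b) Concentration rise: 2056 g / 348,000 L = 5.909 mg/L = 5.91 ppm.

(a) 14.8 kg; (b) 5.91 ppm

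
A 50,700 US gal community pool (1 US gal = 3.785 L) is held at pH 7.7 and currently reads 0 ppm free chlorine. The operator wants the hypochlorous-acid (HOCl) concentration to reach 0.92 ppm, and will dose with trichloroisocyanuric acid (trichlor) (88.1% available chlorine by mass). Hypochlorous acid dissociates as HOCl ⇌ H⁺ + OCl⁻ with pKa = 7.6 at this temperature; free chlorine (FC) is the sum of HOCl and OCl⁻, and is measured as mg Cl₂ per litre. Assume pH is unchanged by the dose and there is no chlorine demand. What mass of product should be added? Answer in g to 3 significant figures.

Volume: 50,700 US gal × 3.785 L/gal = 191,900 L.
[OCl⁻]/[HOCl] = 10^(pH − pKa) = 10^(7.7 − 7.6) = 1.259; fraction as HOCl = 1/(1 + 1.259) = 0.4427.
Free chlorine required for 0.92 ppm HOCl: 0.92 / 0.4427 = 2.078 ppm.
FC to add: 2.078 − 0 = 2.078 mg/L as Cl₂.
Cl₂ equivalent: 2.078 mg/L × 191,900 L = 398.8 g.
Product at 88.1% available Cl: 398.8 / 0.881 = 452.7 g.

453 g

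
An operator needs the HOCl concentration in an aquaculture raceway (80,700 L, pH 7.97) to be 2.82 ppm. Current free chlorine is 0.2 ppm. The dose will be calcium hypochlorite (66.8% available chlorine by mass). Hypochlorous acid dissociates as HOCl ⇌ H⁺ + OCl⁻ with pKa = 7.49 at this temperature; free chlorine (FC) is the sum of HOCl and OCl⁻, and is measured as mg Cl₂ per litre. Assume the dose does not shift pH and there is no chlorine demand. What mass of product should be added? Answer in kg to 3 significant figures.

1.35 kg

[OCl⁻]/[HOCl] = 10^(pH − pKa) = 10^(7.97 − 7.49) = 3.02; fraction as HOCl = 1/(1 + 3.02) = 0.2488.
Free chlorine required for 2.82 ppm HOCl: 2.82 / 0.2488 = 11.34 ppm.
FC to add: 11.34 − 0.2 = 11.14 mg/L as Cl₂.
Cl₂ equivalent: 11.14 mg/L × 80,700 L = 898.7 g.
Product at 66.8% available Cl: 898.7 / 0.668 = 1345 g.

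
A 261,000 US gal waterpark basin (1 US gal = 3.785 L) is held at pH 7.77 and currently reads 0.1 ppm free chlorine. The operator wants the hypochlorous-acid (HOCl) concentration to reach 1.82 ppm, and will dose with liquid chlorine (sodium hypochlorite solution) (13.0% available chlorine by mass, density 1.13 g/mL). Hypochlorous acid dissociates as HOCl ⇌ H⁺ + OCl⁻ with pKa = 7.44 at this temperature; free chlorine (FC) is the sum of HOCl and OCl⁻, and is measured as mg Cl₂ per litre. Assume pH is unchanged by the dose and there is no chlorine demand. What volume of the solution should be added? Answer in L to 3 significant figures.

37.7 L

Volume: 261,000 US gal × 3.785 L/gal = 987,885 L.
[OCl⁻]/[HOCl] = 10^(pH − pKa) = 10^(7.77 − 7.44) = 2.138; fraction as HOCl = 1/(1 + 2.138) = 0.3187.
Free chlorine required for 1.82 ppm HOCl: 1.82 / 0.3187 = 5.711 ppm.
FC to add: 5.711 − 0.1 = 5.611 mg/L as Cl₂.
Cl₂ equivalent: 5.611 mg/L × 987,885 L = 5543 g.
Product at 13.0% available Cl: 5543 / 0.13 = 42,640 g.
Volume: 42,640 g ÷ 1.13 g/mL = 37,730 mL.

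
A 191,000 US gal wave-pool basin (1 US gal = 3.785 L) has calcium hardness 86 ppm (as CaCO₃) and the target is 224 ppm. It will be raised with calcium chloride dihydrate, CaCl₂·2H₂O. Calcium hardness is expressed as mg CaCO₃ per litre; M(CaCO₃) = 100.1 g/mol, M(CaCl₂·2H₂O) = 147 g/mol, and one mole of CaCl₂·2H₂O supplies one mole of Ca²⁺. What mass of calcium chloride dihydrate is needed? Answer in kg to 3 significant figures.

147 kg

Volume: 191,000 US gal × 3.785 L/gal = 722,935 L.
Hardness to add: (224 − 86) = 138 mg/L as CaCO₃ × 722,935 L = 99,770 g as CaCO₃.
Moles of Ca²⁺ (1 mol Ca²⁺ ≡ 1 mol CaCO₃): 99,770 / 100.1 g/mol = 996.7 mol.
Mass of CaCl₂·2H₂O: 996.7 × 147 = 146,500 g.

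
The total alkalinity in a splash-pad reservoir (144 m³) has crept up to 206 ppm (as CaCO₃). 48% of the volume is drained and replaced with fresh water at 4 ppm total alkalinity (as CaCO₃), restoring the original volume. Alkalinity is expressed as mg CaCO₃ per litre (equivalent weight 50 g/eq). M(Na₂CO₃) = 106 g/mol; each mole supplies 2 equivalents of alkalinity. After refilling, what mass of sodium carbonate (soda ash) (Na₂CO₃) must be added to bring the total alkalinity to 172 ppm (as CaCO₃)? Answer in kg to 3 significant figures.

9.61 kg

Volume: 144 m³ = 144,000 L.
After draining 48% and refilling: 206 × 0.52 + 4 × 0.48 = 109.04 ppm.
Deficit to target: 172 − 109.04 = 62.96 mg/L.
As CaCO₃: 62.96 mg/L × 144,000 L = 9066 g; ÷ 50 g/eq ÷ 2 = 90.66 mol Na₂CO₃.
Mass: 90.66 × 106 = 9610 g.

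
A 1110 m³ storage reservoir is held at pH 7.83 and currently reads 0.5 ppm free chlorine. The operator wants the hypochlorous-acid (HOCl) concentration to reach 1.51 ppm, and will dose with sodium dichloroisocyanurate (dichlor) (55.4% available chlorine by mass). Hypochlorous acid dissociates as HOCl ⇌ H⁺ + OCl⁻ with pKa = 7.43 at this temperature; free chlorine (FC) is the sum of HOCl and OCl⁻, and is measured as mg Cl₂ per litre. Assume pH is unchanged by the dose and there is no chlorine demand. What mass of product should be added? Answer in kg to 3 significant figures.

9.62 kg

Volume: 1110 m³ = 1,110,000 L.
[OCl⁻]/[HOCl] = 10^(pH − pKa) = 10^(7.83 − 7.43) = 2.512; fraction as HOCl = 1/(1 + 2.512) = 0.2847.
Free chlorine required for 1.51 ppm HOCl: 1.51 / 0.2847 = 5.303 ppm.
FC to add: 5.303 − 0.5 = 4.803 mg/L as Cl₂.
Cl₂ equivalent: 4.803 mg/L × 1,110,000 L = 5331 g.
Product at 55.4% available Cl: 5331 / 0.554 = 9623 g.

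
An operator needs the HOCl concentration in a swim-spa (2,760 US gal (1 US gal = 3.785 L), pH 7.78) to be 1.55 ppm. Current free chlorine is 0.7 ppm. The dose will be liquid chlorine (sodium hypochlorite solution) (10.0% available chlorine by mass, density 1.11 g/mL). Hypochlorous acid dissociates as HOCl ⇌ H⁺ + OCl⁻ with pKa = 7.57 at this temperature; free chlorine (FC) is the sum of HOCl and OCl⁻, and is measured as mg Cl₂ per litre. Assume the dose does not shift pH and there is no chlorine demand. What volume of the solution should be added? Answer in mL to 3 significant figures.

Volume: 2,760 US gal × 3.785 L/gal = 10,447 L.
[OCl⁻]/[HOCl] = 10^(pH − pKa) = 10^(7.78 − 7.57) = 1.622; fraction as HOCl = 1/(1 + 1.622) = 0.3814.
Free chlorine required for 1.55 ppm HOCl: 1.55 / 0.3814 = 4.064 ppm.
FC to add: 4.064 − 0.7 = 3.364 mg/L as Cl₂.
Cl₂ equivalent: 3.364 mg/L × 10,447 L = 35.14 g.
Product at 10.0% available Cl: 35.14 / 0.1 = 351.4 g.
Volume: 351.4 g ÷ 1.11 g/mL = 316.6 mL.

317 mL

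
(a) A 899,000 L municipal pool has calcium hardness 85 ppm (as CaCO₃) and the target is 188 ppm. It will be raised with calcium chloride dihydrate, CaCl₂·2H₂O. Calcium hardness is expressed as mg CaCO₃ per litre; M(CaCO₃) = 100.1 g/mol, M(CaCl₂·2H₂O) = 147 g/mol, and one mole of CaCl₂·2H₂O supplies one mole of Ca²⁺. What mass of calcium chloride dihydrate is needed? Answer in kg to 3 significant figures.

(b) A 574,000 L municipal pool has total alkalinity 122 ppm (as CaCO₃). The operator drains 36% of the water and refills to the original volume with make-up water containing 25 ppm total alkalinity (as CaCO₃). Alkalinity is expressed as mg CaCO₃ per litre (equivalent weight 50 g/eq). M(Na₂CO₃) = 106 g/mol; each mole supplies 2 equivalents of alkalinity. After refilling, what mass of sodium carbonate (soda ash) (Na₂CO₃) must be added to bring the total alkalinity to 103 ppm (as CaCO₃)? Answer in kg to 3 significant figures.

(a) 136 kg; (b) 9.69 kg

(a) Hardness to add: (188 − 85) = 103 mg/L as CaCO₃ × 899,000 L = 92,600 g as CaCO₃.
(a) Moles of Ca²⁺ (1 mol Ca²⁺ ≡ 1 mol CaCO₃): 92,600 / 100.1 g/mol = 925 mol.
(a) Mass of CaCl₂·2H₂O: 925 × 147 = 136,000 g.

(b) After draining 36% and refilling: 122 × 0.64 + 25 × 0.36 = 87.08 ppm.
(b) Deficit to target: 103 − 87.08 = 15.92 mg/L.
(b) As CaCO₃: 15.92 mg/L × 574,000 L = 9138 g; ÷ 50 g/eq ÷ 2 = 91.38 mol Na₂CO₃.
(b) Mass: 91.38 × 106 = 9686 g.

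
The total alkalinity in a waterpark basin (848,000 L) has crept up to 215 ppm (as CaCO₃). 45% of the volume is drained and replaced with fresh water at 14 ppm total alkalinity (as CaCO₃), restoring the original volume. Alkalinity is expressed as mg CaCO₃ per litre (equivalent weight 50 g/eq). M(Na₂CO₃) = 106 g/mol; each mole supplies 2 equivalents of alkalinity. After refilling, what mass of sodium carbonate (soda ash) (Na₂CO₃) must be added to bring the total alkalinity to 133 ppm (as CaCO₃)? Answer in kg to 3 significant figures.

After draining 45% and refilling: 215 × 0.55 + 14 × 0.45 = 124.55 ppm.
Deficit to target: 133 − 124.55 = 8.45 mg/L.
As CaCO₃: 8.45 mg/L × 848,000 L = 7166 g; ÷ 50 g/eq ÷ 2 = 71.66 mol Na₂CO₃.
Mass: 71.66 × 106 = 7596 g.

7.60 kg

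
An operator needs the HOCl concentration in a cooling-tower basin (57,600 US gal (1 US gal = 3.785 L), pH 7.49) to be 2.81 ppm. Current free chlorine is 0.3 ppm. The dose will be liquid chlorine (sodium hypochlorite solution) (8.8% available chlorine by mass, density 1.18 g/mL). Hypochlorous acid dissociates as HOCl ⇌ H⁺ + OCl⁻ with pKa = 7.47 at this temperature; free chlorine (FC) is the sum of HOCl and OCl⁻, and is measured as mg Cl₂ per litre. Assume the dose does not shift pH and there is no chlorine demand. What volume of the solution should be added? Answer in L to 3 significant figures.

Volume: 57,600 US gal × 3.785 L/gal = 218,016 L.
[OCl⁻]/[HOCl] = 10^(pH − pKa) = 10^(7.49 − 7.47) = 1.047; fraction as HOCl = 1/(1 + 1.047) = 0.4885.
Free chlorine required for 2.81 ppm HOCl: 2.81 / 0.4885 = 5.752 ppm.
FC to add: 5.752 − 0.3 = 5.452 mg/L as Cl₂.
Cl₂ equivalent: 5.452 mg/L × 218,016 L = 1189 g.
Product at 8.8% available Cl: 1189 / 0.088 = 13,510 g.
Volume: 13,510 g ÷ 1.18 g/mL = 11,450 mL.

11.4 L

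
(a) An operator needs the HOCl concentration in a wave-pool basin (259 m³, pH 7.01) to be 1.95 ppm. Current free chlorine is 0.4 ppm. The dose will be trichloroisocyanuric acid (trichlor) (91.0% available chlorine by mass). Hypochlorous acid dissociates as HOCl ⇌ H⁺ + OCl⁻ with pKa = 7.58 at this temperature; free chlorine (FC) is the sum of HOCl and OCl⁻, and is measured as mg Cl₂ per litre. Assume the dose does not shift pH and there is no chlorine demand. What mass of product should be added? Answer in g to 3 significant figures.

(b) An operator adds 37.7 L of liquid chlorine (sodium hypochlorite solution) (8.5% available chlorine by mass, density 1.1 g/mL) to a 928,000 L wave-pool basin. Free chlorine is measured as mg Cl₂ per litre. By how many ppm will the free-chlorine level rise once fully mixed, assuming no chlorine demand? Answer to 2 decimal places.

(a) 591 g; (b) 3.80 ppm

(a) Volume: 259 m³ = 259,000 L.
(a) [OCl⁻]/[HOCl] = 10^(pH − pKa) = 10^(7.01 − 7.58) = 0.2692; fraction as HOCl = 1/(1 + 0.2692) = 0.7879.
(a) Free chlorine required for 1.95 ppm HOCl: 1.95 / 0.7879 = 2.475 ppm.
(a) FC to add: 2.475 − 0.4 = 2.075 mg/L as Cl₂.
(a) Cl₂ equivalent: 2.075 mg/L × 259,000 L = 537.4 g.
(a) Product at 91.0% available Cl: 537.4 / 0.91 = 590.5 g.

(b) Mass of solution: 37.7 L × 1000 mL/L × 1.1 g/mL = 41,470 g.
(b) Available chlorine delivered: 41,470 g × 0.085 = 3525 g as Cl₂.
(b) Concentration rise: 3525 g / 928,000 L = 3.798 mg/L = 3.80 ppm.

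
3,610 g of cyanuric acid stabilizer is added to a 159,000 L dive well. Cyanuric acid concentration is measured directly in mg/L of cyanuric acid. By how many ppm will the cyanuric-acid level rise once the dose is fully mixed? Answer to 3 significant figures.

22.7 ppm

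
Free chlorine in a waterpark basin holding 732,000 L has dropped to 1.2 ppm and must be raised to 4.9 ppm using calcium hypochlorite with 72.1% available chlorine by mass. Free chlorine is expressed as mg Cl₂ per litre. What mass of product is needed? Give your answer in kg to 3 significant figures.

3.76 kg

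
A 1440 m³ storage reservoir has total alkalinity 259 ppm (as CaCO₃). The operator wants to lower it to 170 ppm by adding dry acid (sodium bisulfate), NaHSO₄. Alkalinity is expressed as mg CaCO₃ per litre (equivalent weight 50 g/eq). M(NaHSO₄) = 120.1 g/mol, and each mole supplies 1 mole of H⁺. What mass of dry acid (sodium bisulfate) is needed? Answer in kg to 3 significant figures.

Volume: 1440 m³ = 1,440,000 L.
Alkalinity to neutralize: (259 − 170) = 89 mg/L as CaCO₃ × 1,440,000 L = 128,200 g as CaCO₃.
Equivalents of H⁺ required: 128,200 ÷ 50 g/eq = 2563 eq = 2563 mol NaHSO₄.
Mass of NaHSO₄: 2563 × 120.1 = 307,800 g.

308 kg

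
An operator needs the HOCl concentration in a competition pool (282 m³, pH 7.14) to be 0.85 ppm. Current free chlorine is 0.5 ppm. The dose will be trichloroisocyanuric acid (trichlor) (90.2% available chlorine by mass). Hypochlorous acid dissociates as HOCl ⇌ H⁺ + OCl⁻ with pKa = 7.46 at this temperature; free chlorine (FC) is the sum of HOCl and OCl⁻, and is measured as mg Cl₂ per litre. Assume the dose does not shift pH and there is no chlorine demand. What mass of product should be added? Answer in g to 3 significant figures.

237 g

Volume: 282 m³ = 282,000 L.
[OCl⁻]/[HOCl] = 10^(pH − pKa) = 10^(7.14 − 7.46) = 0.4786; fraction as HOCl = 1/(1 + 0.4786) = 0.6763.
Free chlorine required for 0.85 ppm HOCl: 0.85 / 0.6763 = 1.257 ppm.
FC to add: 1.257 − 0.5 = 0.7568 mg/L as Cl₂.
Cl₂ equivalent: 0.7568 mg/L × 282,000 L = 213.4 g.
Product at 90.2% available Cl: 213.4 / 0.902 = 236.6 g.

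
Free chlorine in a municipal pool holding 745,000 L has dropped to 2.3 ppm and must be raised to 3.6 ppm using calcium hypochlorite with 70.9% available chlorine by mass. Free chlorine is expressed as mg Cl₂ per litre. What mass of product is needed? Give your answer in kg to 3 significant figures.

1.37 kg

Chlorine deficit: 3.6 − 2.3 = 1.3 ppm = 1.3 mg/L as Cl₂.
Cl₂ equivalent needed: 1.3 mg/L × 745,000 L = 968,500 mg = 968.5 g.
Product at 70.9% available chlorine: 968.5 / 0.709 = 1366 g.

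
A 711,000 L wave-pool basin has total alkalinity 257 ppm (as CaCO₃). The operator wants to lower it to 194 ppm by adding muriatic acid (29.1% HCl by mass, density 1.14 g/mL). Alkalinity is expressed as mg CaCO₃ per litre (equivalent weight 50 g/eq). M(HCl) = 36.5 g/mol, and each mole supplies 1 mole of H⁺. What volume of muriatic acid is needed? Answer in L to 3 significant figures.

Alkalinity to neutralize: (257 − 194) = 63 mg/L as CaCO₃ × 711,000 L = 44,790 g as CaCO₃.
Equivalents of H⁺ required: 44,790 ÷ 50 g/eq = 895.9 eq = 895.9 mol HCl.
Mass of HCl: 895.9 × 36.5 = 32,700 g.
Mass of 29.1% solution: 32,700 / 0.291 = 112,400 g.
Volume: 112,400 g ÷ 1.14 g/mL = 98,570 mL.

98.6 L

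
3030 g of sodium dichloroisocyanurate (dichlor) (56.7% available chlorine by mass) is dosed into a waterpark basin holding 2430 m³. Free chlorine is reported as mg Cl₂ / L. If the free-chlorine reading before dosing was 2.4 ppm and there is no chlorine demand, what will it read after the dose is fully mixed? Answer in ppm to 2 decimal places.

Volume: 2430 m³ = 2,430,000 L.
Available chlorine delivered: 3030 g × 0.567 = 1718 g as Cl₂.
Concentration rise: 1718 g / 2,430,000 L = 0.707 mg/L = 0.71 ppm.
Final FC: 2.4 + 0.71 = 3.11 ppm.

3.11 ppm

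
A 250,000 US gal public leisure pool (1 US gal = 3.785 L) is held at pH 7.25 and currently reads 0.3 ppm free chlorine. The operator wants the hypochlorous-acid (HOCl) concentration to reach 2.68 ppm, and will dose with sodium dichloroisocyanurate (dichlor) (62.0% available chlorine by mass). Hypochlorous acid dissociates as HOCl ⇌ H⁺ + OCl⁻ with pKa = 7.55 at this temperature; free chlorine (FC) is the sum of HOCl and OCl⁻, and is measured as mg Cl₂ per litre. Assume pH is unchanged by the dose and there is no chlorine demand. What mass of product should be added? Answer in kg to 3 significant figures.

Volume: 250,000 US gal × 3.785 L/gal = 946,250 L.
[OCl⁻]/[HOCl] = 10^(pH − pKa) = 10^(7.25 − 7.55) = 0.5012; fraction as HOCl = 1/(1 + 0.5012) = 0.6661.
Free chlorine required for 2.68 ppm HOCl: 2.68 / 0.6661 = 4.023 ppm.
FC to add: 4.023 − 0.3 = 3.723 mg/L as Cl₂.
Cl₂ equivalent: 3.723 mg/L × 946,250 L = 3523 g.
Product at 62.0% available Cl: 3523 / 0.62 = 5682 g.

5.68 kg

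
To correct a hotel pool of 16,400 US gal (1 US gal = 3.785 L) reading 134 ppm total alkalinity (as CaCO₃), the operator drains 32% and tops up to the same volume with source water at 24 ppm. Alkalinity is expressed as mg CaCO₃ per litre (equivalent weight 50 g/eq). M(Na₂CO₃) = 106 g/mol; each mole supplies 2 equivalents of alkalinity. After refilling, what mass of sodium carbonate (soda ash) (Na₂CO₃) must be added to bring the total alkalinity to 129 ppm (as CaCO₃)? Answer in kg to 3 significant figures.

1.99 kg

Volume: 16,400 US gal × 3.785 L/gal = 62,074 L.
After draining 32% and refilling: 134 × 0.68 + 24 × 0.32 = 98.8 ppm.
Deficit to target: 129 − 98.8 = 30.2 mg/L.
As CaCO₃: 30.2 mg/L × 62,074 L = 1875 g; ÷ 50 g/eq ÷ 2 = 18.75 mol Na₂CO₃.
Mass: 18.75 × 106 = 1987 g.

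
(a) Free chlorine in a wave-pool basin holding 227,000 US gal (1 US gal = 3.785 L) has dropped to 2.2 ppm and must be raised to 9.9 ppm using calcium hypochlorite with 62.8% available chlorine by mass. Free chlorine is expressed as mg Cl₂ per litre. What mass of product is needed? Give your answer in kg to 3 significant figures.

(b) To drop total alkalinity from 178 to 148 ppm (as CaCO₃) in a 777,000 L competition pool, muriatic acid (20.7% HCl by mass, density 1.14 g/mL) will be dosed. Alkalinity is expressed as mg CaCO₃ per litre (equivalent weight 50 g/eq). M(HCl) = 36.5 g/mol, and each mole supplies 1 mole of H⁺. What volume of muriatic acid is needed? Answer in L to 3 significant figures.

(a) 10.5 kg; (b) 72.1 L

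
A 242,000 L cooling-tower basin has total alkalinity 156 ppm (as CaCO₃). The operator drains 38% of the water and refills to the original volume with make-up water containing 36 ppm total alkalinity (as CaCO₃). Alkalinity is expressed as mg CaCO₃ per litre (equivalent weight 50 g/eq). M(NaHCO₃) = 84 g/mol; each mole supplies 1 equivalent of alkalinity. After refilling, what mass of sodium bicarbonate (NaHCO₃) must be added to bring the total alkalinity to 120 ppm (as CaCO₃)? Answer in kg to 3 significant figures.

After draining 38% and refilling: 156 × 0.62 + 36 × 0.38 = 110.4 ppm.
Deficit to target: 120 − 110.4 = 9.6 mg/L.
As CaCO₃: 9.6 mg/L × 242,000 L = 2323 g; ÷ 50 g/eq ÷ 1 = 46.46 mol NaHCO₃.
Mass: 46.46 × 84 = 3903 g.

3.90 kg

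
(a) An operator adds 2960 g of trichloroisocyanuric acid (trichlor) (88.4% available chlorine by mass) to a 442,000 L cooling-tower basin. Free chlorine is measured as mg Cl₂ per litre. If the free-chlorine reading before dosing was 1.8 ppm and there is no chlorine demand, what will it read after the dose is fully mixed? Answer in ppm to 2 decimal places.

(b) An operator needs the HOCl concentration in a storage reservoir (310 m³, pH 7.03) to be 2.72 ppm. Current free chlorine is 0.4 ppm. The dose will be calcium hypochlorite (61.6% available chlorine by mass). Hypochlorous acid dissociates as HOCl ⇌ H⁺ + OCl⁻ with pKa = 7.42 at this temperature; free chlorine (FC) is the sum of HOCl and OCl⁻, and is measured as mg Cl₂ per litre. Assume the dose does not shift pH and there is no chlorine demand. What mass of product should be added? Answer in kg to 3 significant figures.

(a) Available chlorine delivered: 2960 g × 0.884 = 2617 g as Cl₂.
(a) Concentration rise: 2617 g / 442,000 L = 5.92 mg/L = 5.92 ppm.
(a) Final FC: 1.8 + 5.92 = 7.72 ppm.

(b) Volume: 310 m³ = 310,000 L.
(b) [OCl⁻]/[HOCl] = 10^(pH − pKa) = 10^(7.03 − 7.42) = 0.4074; fraction as HOCl = 1/(1 + 0.4074) = 0.7105.
(b) Free chlorine required for 2.72 ppm HOCl: 2.72 / 0.7105 = 3.828 ppm.
(b) FC to add: 3.828 − 0.4 = 3.428 mg/L as Cl₂.
(b) Cl₂ equivalent: 3.428 mg/L × 310,000 L = 1063 g.
(b) Product at 61.6% available Cl: 1063 / 0.616 = 1725 g.

(a) 7.72 ppm; (b) 1.73 kg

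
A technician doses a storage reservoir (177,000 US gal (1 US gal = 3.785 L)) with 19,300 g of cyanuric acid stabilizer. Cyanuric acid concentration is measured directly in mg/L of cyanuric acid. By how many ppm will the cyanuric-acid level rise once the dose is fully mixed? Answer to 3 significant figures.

Volume: 177,000 US gal × 3.785 L/gal = 669,945 L.
Rise: 19,300 g / 669,945 L × 1000 = 28.81 mg/L.

28.8 ppm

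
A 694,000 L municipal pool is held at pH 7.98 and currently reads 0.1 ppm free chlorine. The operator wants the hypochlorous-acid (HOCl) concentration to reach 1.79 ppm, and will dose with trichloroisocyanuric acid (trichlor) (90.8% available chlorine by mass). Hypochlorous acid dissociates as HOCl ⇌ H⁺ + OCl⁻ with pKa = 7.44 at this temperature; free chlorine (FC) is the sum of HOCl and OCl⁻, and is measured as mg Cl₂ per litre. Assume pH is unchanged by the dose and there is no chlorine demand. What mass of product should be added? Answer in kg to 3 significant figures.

6.04 kg

[OCl⁻]/[HOCl] = 10^(pH − pKa) = 10^(7.98 − 7.44) = 3.467; fraction as HOCl = 1/(1 + 3.467) = 0.2238.
Free chlorine required for 1.79 ppm HOCl: 1.79 / 0.2238 = 7.997 ppm.
FC to add: 7.997 − 0.1 = 7.897 mg/L as Cl₂.
Cl₂ equivalent: 7.897 mg/L × 694,000 L = 5480 g.
Product at 90.8% available Cl: 5480 / 0.908 = 6035 g.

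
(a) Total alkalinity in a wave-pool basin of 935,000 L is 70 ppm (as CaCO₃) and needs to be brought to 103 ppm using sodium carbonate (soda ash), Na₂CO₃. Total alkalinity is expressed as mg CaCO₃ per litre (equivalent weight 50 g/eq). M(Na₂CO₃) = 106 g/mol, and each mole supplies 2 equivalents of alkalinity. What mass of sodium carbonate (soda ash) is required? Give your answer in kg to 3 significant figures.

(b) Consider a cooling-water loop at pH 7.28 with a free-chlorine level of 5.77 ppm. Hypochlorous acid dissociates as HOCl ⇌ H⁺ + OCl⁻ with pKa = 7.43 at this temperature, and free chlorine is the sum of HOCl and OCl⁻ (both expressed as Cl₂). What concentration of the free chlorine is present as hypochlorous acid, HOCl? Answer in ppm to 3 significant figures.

(a) Alkalinity to add: (103 − 70) = 33 mg/L as CaCO₃ × 935,000 L = 30,860 g as CaCO₃.
(a) Equivalents: 30,860 g ÷ 50 g/eq = 617.1 eq.
(a) Each mole of Na₂CO₃ supplies 2 eq, so 617.1 / 2 = 308.6 mol.
(a) Mass: 308.6 mol × 106 g/mol = 32,710 g.

(b) [OCl⁻]/[HOCl] = 10^(pH − pKa) = 10^(7.28 − 7.43) = 10^-0.15 = 0.7079.
(b) Fraction as HOCl = 1 / (1 + 0.7079) = 0.5855.
(b) HOCl = 0.5855 × 5.77 ppm = 3.378 ppm.

(a) 32.7 kg; (b) 3.38 ppm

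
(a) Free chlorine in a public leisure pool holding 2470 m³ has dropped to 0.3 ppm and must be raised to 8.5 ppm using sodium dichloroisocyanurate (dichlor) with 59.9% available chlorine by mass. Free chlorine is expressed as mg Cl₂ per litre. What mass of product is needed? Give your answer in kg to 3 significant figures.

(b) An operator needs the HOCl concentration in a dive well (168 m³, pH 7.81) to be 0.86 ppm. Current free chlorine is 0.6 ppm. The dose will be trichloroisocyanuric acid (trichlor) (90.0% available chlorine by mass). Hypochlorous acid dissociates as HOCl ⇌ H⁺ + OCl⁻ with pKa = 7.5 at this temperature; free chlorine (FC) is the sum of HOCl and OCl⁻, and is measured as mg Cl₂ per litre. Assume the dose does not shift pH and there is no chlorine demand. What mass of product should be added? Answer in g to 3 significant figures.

(a) 33.8 kg; (b) 376 g

(a) Volume: 2470 m³ = 2,470,000 L.
(a) Chlorine deficit: 8.5 − 0.3 = 8.2 ppm = 8.2 mg/L as Cl₂.
(a) Cl₂ equivalent needed: 8.2 mg/L × 2,470,000 L = 20,250,000 mg = 20,250 g.
(a) Product at 59.9% available chlorine: 20,250 / 0.599 = 33,810 g.

(b) Volume: 168 m³ = 168,000 L.
(b) [OCl⁻]/[HOCl] = 10^(pH − pKa) = 10^(7.81 − 7.5) = 2.042; fraction as HOCl = 1/(1 + 2.042) = 0.3288.
(b) Free chlorine required for 0.86 ppm HOCl: 0.86 / 0.3288 = 2.616 ppm.
(b) FC to add: 2.616 − 0.6 = 2.016 mg/L as Cl₂.
(b) Cl₂ equivalent: 2.016 mg/L × 168,000 L = 338.7 g.
(b) Product at 90.0% available Cl: 338.7 / 0.9 = 376.3 g.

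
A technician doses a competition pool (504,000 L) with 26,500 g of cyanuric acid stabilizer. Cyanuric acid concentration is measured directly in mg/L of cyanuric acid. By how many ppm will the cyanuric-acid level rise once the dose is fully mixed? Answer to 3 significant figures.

52.6 ppm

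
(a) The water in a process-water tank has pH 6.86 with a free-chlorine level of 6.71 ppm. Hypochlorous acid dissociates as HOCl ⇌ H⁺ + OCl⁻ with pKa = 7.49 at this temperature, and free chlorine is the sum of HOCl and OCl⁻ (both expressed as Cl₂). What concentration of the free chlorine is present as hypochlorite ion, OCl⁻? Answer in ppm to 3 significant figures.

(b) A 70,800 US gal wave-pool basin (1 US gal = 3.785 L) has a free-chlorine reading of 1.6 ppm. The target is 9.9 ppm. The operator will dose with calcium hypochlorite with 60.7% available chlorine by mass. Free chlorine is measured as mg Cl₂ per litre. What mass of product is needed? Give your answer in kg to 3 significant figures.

(a) [OCl⁻]/[HOCl] = 10^(pH − pKa) = 10^(6.86 − 7.49) = 10^-0.63 = 0.2344.
(a) Fraction as HOCl = 1 / (1 + 0.2344) = 0.8101.
(a) OCl⁻ = (1 − 0.8101) × 6.71 ppm = 1.274 ppm.

(b) Volume: 70,800 US gal × 3.785 L/gal = 267,978 L.
(b) Chlorine deficit: 9.9 − 1.6 = 8.3 ppm = 8.3 mg/L as Cl₂.
(b) Cl₂ equivalent needed: 8.3 mg/L × 267,978 L = 2,224,000 mg = 2224 g.
(b) Product at 60.7% available chlorine: 2224 / 0.607 = 3664 g.

(a) 1.27 ppm; (b) 3.66 kg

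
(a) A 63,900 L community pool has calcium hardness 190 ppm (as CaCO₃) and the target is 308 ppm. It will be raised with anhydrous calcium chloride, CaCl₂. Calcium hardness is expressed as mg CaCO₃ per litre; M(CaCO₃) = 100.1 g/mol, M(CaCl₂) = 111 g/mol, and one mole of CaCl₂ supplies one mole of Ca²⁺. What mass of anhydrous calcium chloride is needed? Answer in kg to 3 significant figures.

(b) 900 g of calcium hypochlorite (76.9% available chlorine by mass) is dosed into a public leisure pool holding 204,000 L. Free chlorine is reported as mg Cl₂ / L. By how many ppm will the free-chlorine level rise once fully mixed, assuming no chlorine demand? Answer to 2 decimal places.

(a) Hardness to add: (308 − 190) = 118 mg/L as CaCO₃ × 63,900 L = 7540 g as CaCO₃.
(a) Moles of Ca²⁺ (1 mol Ca²⁺ ≡ 1 mol CaCO₃): 7540 / 100.1 g/mol = 75.33 mol.
(a) Mass of CaCl₂: 75.33 × 111 = 8361 g.

(b) Available chlorine delivered: 900 g × 0.769 = 692.1 g as Cl₂.
(b) Concentration rise: 692.1 g / 204,000 L = 3.393 mg/L = 3.39 ppm.

(a) 8.36 kg; (b) 3.39 ppm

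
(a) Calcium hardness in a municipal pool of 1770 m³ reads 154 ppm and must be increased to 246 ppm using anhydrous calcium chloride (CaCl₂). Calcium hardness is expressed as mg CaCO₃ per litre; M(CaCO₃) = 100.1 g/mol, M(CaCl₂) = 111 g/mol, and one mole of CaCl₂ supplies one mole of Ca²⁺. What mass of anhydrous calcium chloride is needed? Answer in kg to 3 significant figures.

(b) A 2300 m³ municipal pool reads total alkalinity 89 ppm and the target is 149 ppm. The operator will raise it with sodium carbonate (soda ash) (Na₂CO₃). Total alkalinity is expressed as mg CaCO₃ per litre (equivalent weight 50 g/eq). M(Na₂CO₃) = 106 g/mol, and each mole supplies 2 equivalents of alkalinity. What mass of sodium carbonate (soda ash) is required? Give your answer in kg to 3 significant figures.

(a) Volume: 1770 m³ = 1,770,000 L.
(a) Hardness to add: (246 − 154) = 92 mg/L as CaCO₃ × 1,770,000 L = 162,800 g as CaCO₃.
(a) Moles of Ca²⁺ (1 mol Ca²⁺ ≡ 1 mol CaCO₃): 162,800 / 100.1 g/mol = 1627 mol.
(a) Mass of CaCl₂: 1627 × 111 = 180,600 g.

(b) Volume: 2300 m³ = 2,300,000 L.
(b) Alkalinity to add: (149 − 89) = 60 mg/L as CaCO₃ × 2,300,000 L = 138,000 g as CaCO₃.
(b) Equivalents: 138,000 g ÷ 50 g/eq = 2760 eq.
(b) Each mole of Na₂CO₃ supplies 2 eq, so 2760 / 2 = 1380 mol.
(b) Mass: 1380 mol × 106 g/mol = 146,300 g.

(a) 181 kg; (b) 146 kg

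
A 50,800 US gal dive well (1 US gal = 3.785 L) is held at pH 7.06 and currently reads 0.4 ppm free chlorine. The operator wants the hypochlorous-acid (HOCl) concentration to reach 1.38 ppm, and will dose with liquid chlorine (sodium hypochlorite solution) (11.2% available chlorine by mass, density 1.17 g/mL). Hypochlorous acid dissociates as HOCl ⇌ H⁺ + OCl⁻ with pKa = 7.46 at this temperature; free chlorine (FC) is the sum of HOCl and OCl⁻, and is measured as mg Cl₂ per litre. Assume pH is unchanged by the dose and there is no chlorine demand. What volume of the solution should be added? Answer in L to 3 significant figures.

2.24 L

Volume: 50,800 US gal × 3.785 L/gal = 192,278 L.
[OCl⁻]/[HOCl] = 10^(pH − pKa) = 10^(7.06 − 7.46) = 0.3981; fraction as HOCl = 1/(1 + 0.3981) = 0.7153.
Free chlorine required for 1.38 ppm HOCl: 1.38 / 0.7153 = 1.929 ppm.
FC to add: 1.929 − 0.4 = 1.529 mg/L as Cl₂.
Cl₂ equivalent: 1.529 mg/L × 192,278 L = 294.1 g.
Product at 11.2% available Cl: 294.1 / 0.112 = 2626 g.
Volume: 2626 g ÷ 1.17 g/mL = 2244 mL.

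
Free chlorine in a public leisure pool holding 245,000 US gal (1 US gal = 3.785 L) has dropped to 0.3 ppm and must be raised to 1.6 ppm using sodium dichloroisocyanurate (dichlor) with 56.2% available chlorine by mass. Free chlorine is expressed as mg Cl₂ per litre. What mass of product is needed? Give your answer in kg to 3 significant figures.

Volume: 245,000 US gal × 3.785 L/gal = 927,325 L.
Chlorine deficit: 1.6 − 0.3 = 1.3 ppm = 1.3 mg/L as Cl₂.
Cl₂ equivalent needed: 1.3 mg/L × 927,325 L = 1,206,000 mg = 1206 g.
Product at 56.2% available chlorine: 1206 / 0.562 = 2145 g.

2.15 kg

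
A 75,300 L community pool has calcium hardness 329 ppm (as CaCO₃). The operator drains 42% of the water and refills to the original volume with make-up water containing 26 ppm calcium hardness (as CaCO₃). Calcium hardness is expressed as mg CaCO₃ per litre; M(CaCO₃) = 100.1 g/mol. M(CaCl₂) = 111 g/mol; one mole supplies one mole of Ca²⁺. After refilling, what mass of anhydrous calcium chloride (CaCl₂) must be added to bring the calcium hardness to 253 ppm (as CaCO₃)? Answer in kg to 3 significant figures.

After draining 42% and refilling: 329 × 0.58 + 26 × 0.42 = 201.74 ppm.
Deficit to target: 253 − 201.74 = 51.26 mg/L.
As CaCO₃: 51.26 mg/L × 75,300 L = 3860 g; ÷ 100.1 = 38.56 mol Ca²⁺.
Mass: 38.56 × 111 = 4280 g.

4.28 kg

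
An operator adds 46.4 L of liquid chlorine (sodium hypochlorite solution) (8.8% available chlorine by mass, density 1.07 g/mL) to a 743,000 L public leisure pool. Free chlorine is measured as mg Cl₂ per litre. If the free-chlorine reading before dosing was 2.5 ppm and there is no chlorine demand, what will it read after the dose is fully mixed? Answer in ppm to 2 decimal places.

8.38 ppm

Mass of solution: 46.4 L × 1000 mL/L × 1.07 g/mL = 49,650 g.
Available chlorine delivered: 49,650 g × 0.088 = 4369 g as Cl₂.
Concentration rise: 4369 g / 743,000 L = 5.88 mg/L = 5.88 ppm.
Final FC: 2.5 + 5.88 = 8.38 ppm.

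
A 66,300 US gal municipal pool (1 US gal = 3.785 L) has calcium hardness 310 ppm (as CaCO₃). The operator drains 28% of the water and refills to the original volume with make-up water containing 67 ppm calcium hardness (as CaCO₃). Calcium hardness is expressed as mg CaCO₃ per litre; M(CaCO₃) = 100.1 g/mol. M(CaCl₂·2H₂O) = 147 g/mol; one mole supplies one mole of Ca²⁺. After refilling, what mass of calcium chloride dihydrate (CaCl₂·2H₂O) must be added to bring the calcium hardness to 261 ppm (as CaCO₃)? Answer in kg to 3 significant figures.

Volume: 66,300 US gal × 3.785 L/gal = 250,946 L.
After draining 28% and refilling: 310 × 0.72 + 67 × 0.28 = 241.96 ppm.
Deficit to target: 261 − 241.96 = 19.04 mg/L.
As CaCO₃: 19.04 mg/L × 250,946 L = 4778 g; ÷ 100.1 = 47.73 mol Ca²⁺.
Mass: 47.73 × 147 = 7017 g.

7.02 kg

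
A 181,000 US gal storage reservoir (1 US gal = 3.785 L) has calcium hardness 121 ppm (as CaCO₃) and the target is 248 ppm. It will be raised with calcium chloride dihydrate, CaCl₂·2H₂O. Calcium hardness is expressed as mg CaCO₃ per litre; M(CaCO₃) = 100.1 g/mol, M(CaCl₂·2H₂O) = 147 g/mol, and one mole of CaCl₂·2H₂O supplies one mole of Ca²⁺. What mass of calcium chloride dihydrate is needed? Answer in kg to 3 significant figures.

Volume: 181,000 US gal × 3.785 L/gal = 685,085 L.
Hardness to add: (248 − 121) = 127 mg/L as CaCO₃ × 685,085 L = 87,010 g as CaCO₃.
Moles of Ca²⁺ (1 mol Ca²⁺ ≡ 1 mol CaCO₃): 87,010 / 100.1 g/mol = 869.2 mol.
Mass of CaCl₂·2H₂O: 869.2 × 147 = 127,800 g.

128 kg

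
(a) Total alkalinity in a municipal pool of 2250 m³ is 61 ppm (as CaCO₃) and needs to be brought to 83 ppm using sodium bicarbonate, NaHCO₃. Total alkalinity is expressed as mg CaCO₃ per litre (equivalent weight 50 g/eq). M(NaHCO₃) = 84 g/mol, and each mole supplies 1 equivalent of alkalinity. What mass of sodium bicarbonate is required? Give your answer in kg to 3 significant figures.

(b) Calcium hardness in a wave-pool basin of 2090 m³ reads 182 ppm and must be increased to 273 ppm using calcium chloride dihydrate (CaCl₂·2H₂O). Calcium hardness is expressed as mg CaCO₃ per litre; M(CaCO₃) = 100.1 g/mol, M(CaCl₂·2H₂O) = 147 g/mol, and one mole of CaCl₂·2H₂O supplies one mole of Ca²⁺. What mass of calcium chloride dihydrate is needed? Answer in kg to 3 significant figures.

(a) 83.2 kg; (b) 279 kg

(a) Volume: 2250 m³ = 2,250,000 L.
(a) Alkalinity to add: (83 − 61) = 22 mg/L as CaCO₃ × 2,250,000 L = 49,500 g as CaCO₃.
(a) Equivalents: 49,500 g ÷ 50 g/eq = 990 eq.
(a) NaHCO₃ supplies 1 eq per mole → 990 mol.
(a) Mass: 990 mol × 84 g/mol = 83,160 g.

(b) Volume: 2090 m³ = 2,090,000 L.
(b) Hardness to add: (273 − 182) = 91 mg/L as CaCO₃ × 2,090,000 L = 190,200 g as CaCO₃.
(b) Moles of Ca²⁺ (1 mol Ca²⁺ ≡ 1 mol CaCO₃): 190,200 / 100.1 g/mol = 1900 mol.
(b) Mass of CaCl₂·2H₂O: 1900 × 147 = 279,300 g.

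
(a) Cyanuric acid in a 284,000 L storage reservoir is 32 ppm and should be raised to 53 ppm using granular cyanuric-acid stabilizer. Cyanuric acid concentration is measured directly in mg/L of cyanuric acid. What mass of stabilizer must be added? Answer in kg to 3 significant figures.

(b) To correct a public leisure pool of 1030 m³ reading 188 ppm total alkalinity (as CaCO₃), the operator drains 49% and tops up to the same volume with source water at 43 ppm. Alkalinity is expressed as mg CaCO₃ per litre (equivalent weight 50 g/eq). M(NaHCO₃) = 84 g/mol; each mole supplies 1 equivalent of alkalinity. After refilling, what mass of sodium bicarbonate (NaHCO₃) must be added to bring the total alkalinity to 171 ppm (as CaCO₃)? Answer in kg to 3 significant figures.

(a) 5.96 kg; (b) 93.5 kg

(a) CYA to add: (53 − 32) = 21 mg/L × 284,000 L = 5964 g cyanuric acid.

(b) Volume: 1030 m³ = 1,030,000 L.
(b) After draining 49% and refilling: 188 × 0.51 + 43 × 0.49 = 116.95 ppm.
(b) Deficit to target: 171 − 116.95 = 54.05 mg/L.
(b) As CaCO₃: 54.05 mg/L × 1,030,000 L = 55,670 g; ÷ 50 g/eq ÷ 1 = 1113 mol NaHCO₃.
(b) Mass: 1113 × 84 = 93,530 g.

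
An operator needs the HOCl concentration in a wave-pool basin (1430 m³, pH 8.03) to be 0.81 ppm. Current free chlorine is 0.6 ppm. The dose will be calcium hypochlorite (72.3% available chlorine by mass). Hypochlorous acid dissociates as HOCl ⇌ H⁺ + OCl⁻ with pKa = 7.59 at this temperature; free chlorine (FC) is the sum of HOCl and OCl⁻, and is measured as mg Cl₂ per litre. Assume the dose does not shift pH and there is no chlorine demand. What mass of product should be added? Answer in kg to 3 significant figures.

4.83 kg

Volume: 1430 m³ = 1,430,000 L.
[OCl⁻]/[HOCl] = 10^(pH − pKa) = 10^(8.03 − 7.59) = 2.754; fraction as HOCl = 1/(1 + 2.754) = 0.2664.
Free chlorine required for 0.81 ppm HOCl: 0.81 / 0.2664 = 3.041 ppm.
FC to add: 3.041 − 0.6 = 2.441 mg/L as Cl₂.
Cl₂ equivalent: 2.441 mg/L × 1,430,000 L = 3491 g.
Product at 72.3% available Cl: 3491 / 0.723 = 4828 g.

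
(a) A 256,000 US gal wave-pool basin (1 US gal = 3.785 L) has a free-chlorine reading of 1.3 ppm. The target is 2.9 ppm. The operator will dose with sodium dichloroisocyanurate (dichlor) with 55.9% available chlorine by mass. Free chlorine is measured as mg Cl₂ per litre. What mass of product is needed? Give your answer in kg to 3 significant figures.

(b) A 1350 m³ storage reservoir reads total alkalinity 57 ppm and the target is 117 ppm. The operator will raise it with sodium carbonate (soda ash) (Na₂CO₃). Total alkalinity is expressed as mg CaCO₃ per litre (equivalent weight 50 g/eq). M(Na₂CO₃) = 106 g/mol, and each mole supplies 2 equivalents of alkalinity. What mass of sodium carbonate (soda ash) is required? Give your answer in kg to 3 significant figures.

(a) Volume: 256,000 US gal × 3.785 L/gal = 968,960 L.
(a) Chlorine deficit: 2.9 − 1.3 = 1.6 ppm = 1.6 mg/L as Cl₂.
(a) Cl₂ equivalent needed: 1.6 mg/L × 968,960 L = 1,550,000 mg = 1550 g.
(a) Product at 55.9% available chlorine: 1550 / 0.559 = 2773 g.

(b) Volume: 1350 m³ = 1,350,000 L.
(b) Alkalinity to add: (117 − 57) = 60 mg/L as CaCO₃ × 1,350,000 L = 81,000 g as CaCO₃.
(b) Equivalents: 81,000 g ÷ 50 g/eq = 1620 eq.
(b) Each mole of Na₂CO₃ supplies 2 eq, so 1620 / 2 = 810 mol.
(b) Mass: 810 mol × 106 g/mol = 85,860 g.

(a) 2.77 kg; (b) 85.9 kg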